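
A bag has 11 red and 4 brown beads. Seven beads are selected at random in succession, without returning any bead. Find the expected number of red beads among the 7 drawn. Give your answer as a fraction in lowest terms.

77/15

By linearity of expectation, E[X] = Σ P(draw i is red); by symmetry each draw (even without replacement) has P(red) = 11/15.
E[X] = 7 · 11/15 = 77/15 ≈ 5.1333.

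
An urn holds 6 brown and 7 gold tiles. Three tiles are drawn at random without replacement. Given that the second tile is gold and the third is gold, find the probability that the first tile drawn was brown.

P(first=brown and the second tile is gold and the third is gold) = (6/13)·(7/12)·(6/11) = 21/143.
P(E) = Σ over first color = 21/143 + 35/286 = 7/26.
By Bayes, P(first=brown | E) = 21/143 / 7/26 = 6/11 ≈ 0.5455.

6/11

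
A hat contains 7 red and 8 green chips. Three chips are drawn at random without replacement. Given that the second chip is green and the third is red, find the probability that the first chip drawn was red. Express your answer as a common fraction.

6/13

P(first=red and the second chip is green and the third is red) = (7/15)·(8/14)·(6/13) = 8/65.
P(E) = Σ over first color = 8/65 + 28/195 = 4/15.
By Bayes, P(first=red | E) = 8/65 / 4/15 = 6/13 ≈ 0.4615.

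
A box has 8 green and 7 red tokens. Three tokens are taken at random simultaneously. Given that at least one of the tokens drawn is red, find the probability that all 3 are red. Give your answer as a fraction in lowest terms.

P(all 3 red) = C(7,3)/C(15,3) = 1/13; P(at least one red) = 1 − C(8,3)/C(15,3) = 57/65.
Since 'all 3 red' ⊆ 'at least one red', P(all 3 | at least one) = 1/13 / 57/65 = 5/57 ≈ 0.0877.

5/57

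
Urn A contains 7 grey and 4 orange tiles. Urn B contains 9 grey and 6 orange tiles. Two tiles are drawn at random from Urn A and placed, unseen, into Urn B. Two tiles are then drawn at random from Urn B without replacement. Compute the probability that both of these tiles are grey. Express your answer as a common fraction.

2631/7480

Condition on how many of the transferred tiles are grey (from Urn A: 7 grey of 11; then Urn B has 17 total).
  0 grey: C(7,0)C(4,2)/C(11,2) = 6/55; then P = C(9,2)/C(17,2) = 9/34
  1 grey: C(7,1)C(4,1)/C(11,2) = 28/55; then P = C(10,2)/C(17,2) = 45/136
  2 grey: C(7,2)C(4,0)/C(11,2) = 21/55; then P = C(11,2)/C(17,2) = 55/136
P(both grey) = 2631/7480 ≈ 0.3517.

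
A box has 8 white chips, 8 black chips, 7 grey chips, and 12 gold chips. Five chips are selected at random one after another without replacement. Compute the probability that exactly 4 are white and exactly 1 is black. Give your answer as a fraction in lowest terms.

10/5797

Unordered draws without replacement: count favorable combinations over C(35,5).
Favorable = C(8,4) · C(8,1) · C(7,0) · C(12,0) = 560; total = C(35,5) = 324632.
P = 560/324632 = 10/5797 ≈ 0.0017.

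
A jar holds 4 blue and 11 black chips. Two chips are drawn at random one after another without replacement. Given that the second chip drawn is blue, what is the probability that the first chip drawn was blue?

P(first=blue and the second chip drawn is blue) = (4/15)·(3/14) = 2/35.
P(the second chip drawn is blue) = Σ over first color = 2/35 + 22/105 = 4/15.
By Bayes, P(first=blue | the second chip drawn is blue) = 2/35 / 4/15 = 3/14 ≈ 0.2143.

3/14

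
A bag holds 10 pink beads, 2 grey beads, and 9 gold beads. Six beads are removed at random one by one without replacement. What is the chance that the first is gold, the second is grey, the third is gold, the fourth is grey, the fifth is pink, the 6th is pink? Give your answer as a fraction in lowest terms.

3/9044

Multiply the conditional probability of each draw in order, without replacement, so each draw removes one from its color and from the total.
P = (9/21) · (2/20) · (8/19) · (1/18) · (10/17) · (9/16) = 3/9044 ≈ 0.0003.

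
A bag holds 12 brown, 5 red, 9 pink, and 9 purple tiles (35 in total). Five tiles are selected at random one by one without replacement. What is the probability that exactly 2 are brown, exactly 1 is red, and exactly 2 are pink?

Unordered draws without replacement: count favorable combinations over C(35,5).
Favorable = C(12,2) · C(5,1) · C(9,2) · C(9,0) = 11880; total = C(35,5) = 324632.
P = 11880/324632 = 135/3689 ≈ 0.0366.

135/3689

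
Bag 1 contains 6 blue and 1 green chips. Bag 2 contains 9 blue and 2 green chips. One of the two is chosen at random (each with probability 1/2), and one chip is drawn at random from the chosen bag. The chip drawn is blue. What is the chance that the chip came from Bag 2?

P(blue | Bag 1) = 6/7; P(blue | Bag 2) = 9/11.
P(blue) = 1/2·6/7 + 1/2·9/11 = 129/154.
By Bayes' rule, P(Bag 2 | blue) = 9/22 / 129/154 = 21/43 ≈ 0.4884.

21/43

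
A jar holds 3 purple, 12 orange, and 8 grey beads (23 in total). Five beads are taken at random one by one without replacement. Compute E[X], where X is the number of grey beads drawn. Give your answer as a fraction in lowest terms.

By linearity of expectation, E[X] = Σ P(draw i is grey); by symmetry each draw (even without replacement) has P(grey) = 8/23.
E[X] = 5 · 8/23 = 40/23 ≈ 1.7391.

40/23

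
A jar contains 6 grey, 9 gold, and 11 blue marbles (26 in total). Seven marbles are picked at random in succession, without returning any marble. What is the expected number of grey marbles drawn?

21/13

By linearity of expectation, E[X] = Σ P(draw i is grey); by symmetry each draw (even without replacement) has P(grey) = 6/26.
E[X] = 7 · 6/26 = 21/13 ≈ 1.6154.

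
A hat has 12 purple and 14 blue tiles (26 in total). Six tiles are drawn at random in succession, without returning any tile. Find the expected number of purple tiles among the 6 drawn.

36/13

By linearity of expectation, E[X] = Σ P(draw i is purple); by symmetry each draw (even without replacement) has P(purple) = 12/26.
E[X] = 6 · 12/26 = 36/13 ≈ 2.7692.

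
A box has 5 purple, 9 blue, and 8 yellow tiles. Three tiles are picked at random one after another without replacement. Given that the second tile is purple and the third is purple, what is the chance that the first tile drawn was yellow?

2/5

P(first=yellow and the second tile is purple and the third is purple) = (8/22)·(5/21)·(4/20) = 4/231.
P(E) = Σ over first color = 1/154 + 3/154 + 4/231 = 10/231.
By Bayes, P(first=yellow | E) = 4/231 / 10/231 = 2/5 ≈ 0.4000.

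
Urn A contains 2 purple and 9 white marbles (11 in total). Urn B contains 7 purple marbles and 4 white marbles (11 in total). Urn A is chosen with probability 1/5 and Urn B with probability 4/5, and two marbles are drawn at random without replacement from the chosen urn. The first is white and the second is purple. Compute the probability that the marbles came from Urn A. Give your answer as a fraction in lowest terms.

9/65

P(E | Urn A) = 9/55; P(E | Urn B) = 14/55.
P(E) = 1/5·9/55 + 4/5·14/55 = 13/55.
By Bayes' rule, P(Urn A | E) = 9/275 / 13/55 = 9/65 ≈ 0.1385.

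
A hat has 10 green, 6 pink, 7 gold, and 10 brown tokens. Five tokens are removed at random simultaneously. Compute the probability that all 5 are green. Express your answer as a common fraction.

Unordered draws without replacement: count favorable combinations over C(33,5).
Favorable = C(10,5) · C(6,0) · C(7,0) · C(10,0) = 252; total = C(33,5) = 237336.
P = 252/237336 = 21/19778 ≈ 0.0011.

21/19778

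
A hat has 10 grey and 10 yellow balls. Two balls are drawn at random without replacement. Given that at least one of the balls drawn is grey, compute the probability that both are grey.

P(both grey) = C(10,2)/C(20,2) = 9/38; P(at least one grey) = 1 − C(10,2)/C(20,2) = 29/38.
Since 'both grey' ⊆ 'at least one grey', P(both | at least one) = 9/38 / 29/38 = 9/29 ≈ 0.3103.

9/29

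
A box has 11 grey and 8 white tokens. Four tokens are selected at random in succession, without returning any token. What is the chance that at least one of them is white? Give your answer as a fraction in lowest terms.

591/646

Use the complement: P(at least one white) = 1 − P(no white).
P(none) = C(11,4)/C(19,4) = 330/3876.
So P = 1 − 330/3876 = 591/646 ≈ 0.9149.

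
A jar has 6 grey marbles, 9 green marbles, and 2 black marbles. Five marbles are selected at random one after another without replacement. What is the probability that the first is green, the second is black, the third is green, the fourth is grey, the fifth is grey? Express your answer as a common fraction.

Multiply the conditional probability of each draw in order, without replacement, so each draw removes one from its color and from the total.
P = (9/17) · (2/16) · (8/15) · (6/14) · (5/13) = 9/1547 ≈ 0.0058.

9/1547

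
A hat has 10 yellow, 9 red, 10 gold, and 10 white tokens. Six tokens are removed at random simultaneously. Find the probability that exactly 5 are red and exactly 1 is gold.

60/155363

Unordered draws without replacement: count favorable combinations over C(39,6).
Favorable = C(10,0) · C(9,5) · C(10,1) · C(10,0) = 1260; total = C(39,6) = 3262623.
P = 1260/3262623 = 60/155363 ≈ 0.0004.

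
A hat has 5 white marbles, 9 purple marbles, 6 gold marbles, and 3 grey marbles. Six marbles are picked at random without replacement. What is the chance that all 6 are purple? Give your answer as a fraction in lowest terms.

Unordered draws without replacement: count favorable combinations over C(23,6).
Favorable = C(5,0) · C(9,6) · C(6,0) · C(3,0) = 84; total = C(23,6) = 100947.
P = 84/100947 = 4/4807 ≈ 0.0008.

4/4807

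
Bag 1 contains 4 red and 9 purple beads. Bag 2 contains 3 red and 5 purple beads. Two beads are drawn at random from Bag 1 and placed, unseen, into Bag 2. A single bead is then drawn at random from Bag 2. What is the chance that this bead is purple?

83/130

Condition on how many of the transferred beads are purple (from Bag 1: 9 purple of 13; then Bag 2 has 10 total).
  0 purple: C(9,0)C(4,2)/C(13,2) = 1/13; then P = 5/10
  1 purple: C(9,1)C(4,1)/C(13,2) = 6/13; then P = 6/10
  2 purple: C(9,2)C(4,0)/C(13,2) = 6/13; then P = 7/10
P(purple from Bag 2) = 83/130 ≈ 0.6385.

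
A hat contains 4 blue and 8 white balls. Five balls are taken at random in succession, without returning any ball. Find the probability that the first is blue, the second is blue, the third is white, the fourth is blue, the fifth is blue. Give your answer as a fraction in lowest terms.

Multiply the conditional probability of each draw in order, without replacement, so each draw removes one from its color and from the total.
P = (4/12) · (3/11) · (8/10) · (2/9) · (1/8) = 1/495 ≈ 0.0020.

1/495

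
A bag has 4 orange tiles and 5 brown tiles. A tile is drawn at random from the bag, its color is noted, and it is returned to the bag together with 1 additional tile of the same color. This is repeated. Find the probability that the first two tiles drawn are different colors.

Either brown then orange, or orange then brown; after the first draw the total is 10.
P = (5/9)·(4/10) + (4/9)·(5/10) = 4/9 ≈ 0.4444.

4/9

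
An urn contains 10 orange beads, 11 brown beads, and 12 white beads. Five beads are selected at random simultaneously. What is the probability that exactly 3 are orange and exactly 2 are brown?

Unordered draws without replacement: count favorable combinations over C(33,5).
Favorable = C(10,3) · C(11,2) · C(12,0) = 6600; total = C(33,5) = 237336.
P = 6600/237336 = 25/899 ≈ 0.0278.

25/899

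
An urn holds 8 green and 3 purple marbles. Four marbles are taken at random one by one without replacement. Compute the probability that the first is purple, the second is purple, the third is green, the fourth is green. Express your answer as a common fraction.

7/165

Multiply the conditional probability of each draw in order, without replacement, so each draw removes one from its color and from the total.
P = (3/11) · (2/10) · (8/9) · (7/8) = 7/165 ≈ 0.0424.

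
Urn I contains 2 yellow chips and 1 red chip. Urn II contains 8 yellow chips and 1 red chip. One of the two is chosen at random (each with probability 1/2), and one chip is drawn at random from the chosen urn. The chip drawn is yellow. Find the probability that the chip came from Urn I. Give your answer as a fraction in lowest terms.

P(yellow | Urn I) = 2/3; P(yellow | Urn II) = 8/9.
P(yellow) = 1/2·2/3 + 1/2·8/9 = 7/9.
By Bayes' rule, P(Urn I | yellow) = 1/3 / 7/9 = 3/7 ≈ 0.4286.

3/7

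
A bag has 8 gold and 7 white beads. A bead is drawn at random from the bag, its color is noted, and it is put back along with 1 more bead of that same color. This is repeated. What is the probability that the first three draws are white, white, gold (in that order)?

28/255

Track the composition after each reinforcement of +1.
P = (7/15) · (8/16) · (8/17) = 28/255 ≈ 0.1098.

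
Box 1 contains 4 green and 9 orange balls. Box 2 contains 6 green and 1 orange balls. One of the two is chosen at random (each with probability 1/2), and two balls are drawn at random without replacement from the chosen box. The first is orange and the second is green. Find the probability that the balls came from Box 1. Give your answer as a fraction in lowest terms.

21/34

P(E | Box 1) = 3/13; P(E | Box 2) = 1/7.
P(E) = 1/2·3/13 + 1/2·1/7 = 17/91.
By Bayes' rule, P(Box 1 | E) = 3/26 / 17/91 = 21/34 ≈ 0.6176.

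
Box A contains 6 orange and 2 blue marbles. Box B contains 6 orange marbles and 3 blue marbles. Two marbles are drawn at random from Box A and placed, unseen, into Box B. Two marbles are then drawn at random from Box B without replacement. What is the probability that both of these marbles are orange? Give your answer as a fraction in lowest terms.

687/1540

Condition on how many of the transferred marbles are orange (from Box A: 6 orange of 8; then Box B has 11 total).
  0 orange: C(6,0)C(2,2)/C(8,2) = 1/28; then P = C(6,2)/C(11,2) = 3/11
  1 orange: C(6,1)C(2,1)/C(8,2) = 3/7; then P = C(7,2)/C(11,2) = 21/55
  2 orange: C(6,2)C(2,0)/C(8,2) = 15/28; then P = C(8,2)/C(11,2) = 28/55
P(both orange) = 687/1540 ≈ 0.4461.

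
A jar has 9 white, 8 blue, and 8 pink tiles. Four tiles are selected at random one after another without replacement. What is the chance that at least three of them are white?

Sum the hypergeometric tail for j = 3,…,4 white tiles.
Favorable = C(9,3)·C(16,1) + C(9,4)·C(16,0) = 1470; total = C(25,4) = 12650.
P = 1470/12650 = 147/1265 ≈ 0.1162.

147/1265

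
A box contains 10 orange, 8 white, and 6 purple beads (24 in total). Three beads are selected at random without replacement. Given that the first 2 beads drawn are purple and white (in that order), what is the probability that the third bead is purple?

After removing 1 white, 1 purple, the box has 5 purple out of 22 remaining.
P(third is purple | given) = 5/22 ≈ 0.2273.

5/22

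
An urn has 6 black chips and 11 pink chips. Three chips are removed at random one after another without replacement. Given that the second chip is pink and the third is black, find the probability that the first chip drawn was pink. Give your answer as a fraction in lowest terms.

2/3

P(first=pink and the second chip is pink and the third is black) = (11/17)·(10/16)·(6/15) = 11/68.
P(E) = Σ over first color = 11/136 + 11/68 = 33/136.
By Bayes, P(first=pink | E) = 11/68 / 33/136 = 2/3 ≈ 0.6667.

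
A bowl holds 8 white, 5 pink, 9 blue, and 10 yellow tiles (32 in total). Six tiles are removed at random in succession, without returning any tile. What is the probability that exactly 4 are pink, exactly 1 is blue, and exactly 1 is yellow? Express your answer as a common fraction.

Unordered draws without replacement: count favorable combinations over C(32,6).
Favorable = C(8,0) · C(5,4) · C(9,1) · C(10,1) = 450; total = C(32,6) = 906192.
P = 450/906192 = 25/50344 ≈ 0.0005.

25/50344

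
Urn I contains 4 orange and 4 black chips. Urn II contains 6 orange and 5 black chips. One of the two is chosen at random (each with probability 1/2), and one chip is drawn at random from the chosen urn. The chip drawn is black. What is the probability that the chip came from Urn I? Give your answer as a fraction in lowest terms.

11/21

P(black | Urn I) = 1/2; P(black | Urn II) = 5/11.
P(black) = 1/2·1/2 + 1/2·5/11 = 21/44.
By Bayes' rule, P(Urn I | black) = 1/4 / 21/44 = 11/21 ≈ 0.5238.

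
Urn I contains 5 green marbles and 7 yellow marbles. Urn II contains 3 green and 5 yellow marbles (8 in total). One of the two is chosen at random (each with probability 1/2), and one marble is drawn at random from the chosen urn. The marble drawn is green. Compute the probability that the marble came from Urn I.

10/19

P(green | Urn I) = 5/12; P(green | Urn II) = 3/8.
P(green) = 1/2·5/12 + 1/2·3/8 = 19/48.
By Bayes' rule, P(Urn I | green) = 5/24 / 19/48 = 10/19 ≈ 0.5263.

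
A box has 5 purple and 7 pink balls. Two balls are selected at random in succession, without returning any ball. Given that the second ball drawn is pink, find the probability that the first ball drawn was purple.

5/11

P(first=purple and the second ball drawn is pink) = (5/12)·(7/11) = 35/132.
P(the second ball drawn is pink) = Σ over first color = 35/132 + 7/22 = 7/12.
By Bayes, P(first=purple | the second ball drawn is pink) = 35/132 / 7/12 = 5/11 ≈ 0.4545.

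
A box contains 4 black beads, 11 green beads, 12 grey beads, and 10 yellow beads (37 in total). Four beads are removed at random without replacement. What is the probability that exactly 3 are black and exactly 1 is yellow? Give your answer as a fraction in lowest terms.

8/13209

Unordered draws without replacement: count favorable combinations over C(37,4).
Favorable = C(4,3) · C(11,0) · C(12,0) · C(10,1) = 40; total = C(37,4) = 66045.
P = 40/66045 = 8/13209 ≈ 0.0006.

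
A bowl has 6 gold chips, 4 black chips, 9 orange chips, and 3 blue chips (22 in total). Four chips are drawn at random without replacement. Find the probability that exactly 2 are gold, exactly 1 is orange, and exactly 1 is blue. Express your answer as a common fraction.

Unordered draws without replacement: count favorable combinations over C(22,4).
Favorable = C(6,2) · C(4,0) · C(9,1) · C(3,1) = 405; total = C(22,4) = 7315.
P = 405/7315 = 81/1463 ≈ 0.0554.

81/1463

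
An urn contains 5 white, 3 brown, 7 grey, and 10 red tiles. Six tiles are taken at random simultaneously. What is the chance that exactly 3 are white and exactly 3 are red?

Unordered draws without replacement: count favorable combinations over C(25,6).
Favorable = C(5,3) · C(3,0) · C(7,0) · C(10,3) = 1200; total = C(25,6) = 177100.
P = 1200/177100 = 12/1771 ≈ 0.0068.

12/1771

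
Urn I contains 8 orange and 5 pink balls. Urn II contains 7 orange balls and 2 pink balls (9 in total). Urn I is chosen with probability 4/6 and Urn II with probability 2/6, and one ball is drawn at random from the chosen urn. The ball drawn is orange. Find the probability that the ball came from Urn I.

144/235

P(orange | Urn I) = 8/13; P(orange | Urn II) = 7/9.
P(orange) = 2/3·8/13 + 1/3·7/9 = 235/351.
By Bayes' rule, P(Urn I | orange) = 16/39 / 235/351 = 144/235 ≈ 0.6128.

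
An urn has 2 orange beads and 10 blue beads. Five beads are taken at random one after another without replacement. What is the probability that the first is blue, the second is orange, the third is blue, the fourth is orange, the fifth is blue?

Multiply the conditional probability of each draw in order, without replacement, so each draw removes one from its color and from the total.
P = (10/12) · (2/11) · (9/10) · (1/9) · (8/8) = 1/66 ≈ 0.0152.

1/66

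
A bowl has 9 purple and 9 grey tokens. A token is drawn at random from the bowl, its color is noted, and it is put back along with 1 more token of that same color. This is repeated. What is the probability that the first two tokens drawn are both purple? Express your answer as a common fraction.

5/19

After a purple draw the bowl holds 10 purple out of 19.
P = (9/18)·(10/19) = 5/19 ≈ 0.2632.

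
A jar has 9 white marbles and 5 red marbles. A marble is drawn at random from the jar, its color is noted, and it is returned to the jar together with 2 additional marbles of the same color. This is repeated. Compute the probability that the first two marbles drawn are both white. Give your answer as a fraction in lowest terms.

99/224

After a white draw the jar holds 11 white out of 16.
P = (9/14)·(11/16) = 99/224 ≈ 0.4420.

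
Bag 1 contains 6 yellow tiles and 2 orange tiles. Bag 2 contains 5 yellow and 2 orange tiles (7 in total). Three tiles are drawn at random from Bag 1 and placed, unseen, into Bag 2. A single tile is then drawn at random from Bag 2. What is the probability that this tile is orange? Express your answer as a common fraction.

Condition on how many of the transferred tiles are orange (from Bag 1: 2 orange of 8; then Bag 2 has 10 total).
  0 orange: C(2,0)C(6,3)/C(8,3) = 5/14; then P = 2/10
  1 orange: C(2,1)C(6,2)/C(8,3) = 15/28; then P = 3/10
  2 orange: C(2,2)C(6,1)/C(8,3) = 3/28; then P = 4/10
P(orange from Bag 2) = 11/40 ≈ 0.2750.

11/40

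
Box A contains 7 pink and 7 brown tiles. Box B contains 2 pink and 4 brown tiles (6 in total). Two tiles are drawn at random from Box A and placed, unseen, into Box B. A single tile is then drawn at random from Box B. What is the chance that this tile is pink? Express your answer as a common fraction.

Condition on how many of the transferred tiles are pink (from Box A: 7 pink of 14; then Box B has 8 total).
  0 pink: C(7,0)C(7,2)/C(14,2) = 3/13; then P = 2/8
  1 pink: C(7,1)C(7,1)/C(14,2) = 7/13; then P = 3/8
  2 pink: C(7,2)C(7,0)/C(14,2) = 3/13; then P = 4/8
P(pink from Box B) = 3/8 ≈ 0.3750.

3/8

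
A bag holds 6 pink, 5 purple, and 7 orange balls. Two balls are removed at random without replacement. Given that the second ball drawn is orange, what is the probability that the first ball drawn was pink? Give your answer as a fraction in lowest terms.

6/17

P(first=pink and the second ball drawn is orange) = (6/18)·(7/17) = 7/51.
P(the second ball drawn is orange) = Σ over first color = 7/51 + 35/306 + 7/51 = 7/18.
By Bayes, P(first=pink | the second ball drawn is orange) = 7/51 / 7/18 = 6/17 ≈ 0.3529.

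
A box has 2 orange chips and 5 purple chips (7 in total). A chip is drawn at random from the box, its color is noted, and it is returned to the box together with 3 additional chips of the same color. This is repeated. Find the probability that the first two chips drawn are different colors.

Either purple then orange, or orange then purple; after the first draw the total is 10.
P = (5/7)·(2/10) + (2/7)·(5/10) = 2/7 ≈ 0.2857.

2/7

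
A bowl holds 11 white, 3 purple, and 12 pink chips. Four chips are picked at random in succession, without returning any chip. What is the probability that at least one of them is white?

209/230

Use the complement: P(at least one white) = 1 − P(no white).
P(none) = C(15,4)/C(26,4) = 1365/14950.
So P = 1 − 1365/14950 = 209/230 ≈ 0.9087.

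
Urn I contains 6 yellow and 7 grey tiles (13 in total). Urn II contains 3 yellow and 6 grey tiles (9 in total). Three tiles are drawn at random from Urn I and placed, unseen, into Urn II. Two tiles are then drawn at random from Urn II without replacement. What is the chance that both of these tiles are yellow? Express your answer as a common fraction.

67/572

Condition on how many of the transferred tiles are yellow (from Urn I: 6 yellow of 13; then Urn II has 12 total).
  0 yellow: C(6,0)C(7,3)/C(13,3) = 35/286; then P = C(3,2)/C(12,2) = 1/22
  1 yellow: C(6,1)C(7,2)/C(13,3) = 63/143; then P = C(4,2)/C(12,2) = 1/11
  2 yellow: C(6,2)C(7,1)/C(13,3) = 105/286; then P = C(5,2)/C(12,2) = 5/33
  3 yellow: C(6,3)C(7,0)/C(13,3) = 10/143; then P = C(6,2)/C(12,2) = 5/22
P(both yellow) = 67/572 ≈ 0.1171.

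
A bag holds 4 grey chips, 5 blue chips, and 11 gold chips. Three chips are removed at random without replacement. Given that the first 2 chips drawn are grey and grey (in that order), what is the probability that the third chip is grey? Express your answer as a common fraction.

1/9

After removing 2 grey, the bag has 2 grey out of 18 remaining.
P(third is grey | given) = 2/18 = 1/9 ≈ 0.1111.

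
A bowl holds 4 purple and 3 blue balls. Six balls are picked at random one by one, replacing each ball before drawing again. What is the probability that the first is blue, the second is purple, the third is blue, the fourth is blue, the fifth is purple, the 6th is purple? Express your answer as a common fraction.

1728/117649

Multiply the conditional probability of each draw in order, with replacement (the composition resets each draw).
P = (3/7) · (4/7) · (3/7) · (3/7) · (4/7) · (4/7) = 1728/117649 ≈ 0.0147.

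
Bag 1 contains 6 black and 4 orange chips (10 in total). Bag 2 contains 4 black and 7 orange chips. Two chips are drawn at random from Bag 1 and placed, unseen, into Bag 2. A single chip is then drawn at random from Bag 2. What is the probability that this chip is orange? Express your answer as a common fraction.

3/5

Condition on how many of the transferred chips are orange (from Bag 1: 4 orange of 10; then Bag 2 has 13 total).
  0 orange: C(4,0)C(6,2)/C(10,2) = 1/3; then P = 7/13
  1 orange: C(4,1)C(6,1)/C(10,2) = 8/15; then P = 8/13
  2 orange: C(4,2)C(6,0)/C(10,2) = 2/15; then P = 9/13
P(orange from Bag 2) = 3/5 ≈ 0.6000.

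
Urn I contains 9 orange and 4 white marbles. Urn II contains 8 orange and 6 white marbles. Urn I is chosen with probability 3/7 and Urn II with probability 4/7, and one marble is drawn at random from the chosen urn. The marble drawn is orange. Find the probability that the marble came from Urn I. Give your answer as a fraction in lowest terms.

189/397

P(orange | Urn I) = 9/13; P(orange | Urn II) = 4/7.
P(orange) = 3/7·9/13 + 4/7·4/7 = 397/637.
By Bayes' rule, P(Urn I | orange) = 27/91 / 397/637 = 189/397 ≈ 0.4761.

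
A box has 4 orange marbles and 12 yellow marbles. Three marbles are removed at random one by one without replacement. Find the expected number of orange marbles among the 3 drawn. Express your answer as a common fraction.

3/4

By linearity of expectation, E[X] = Σ P(draw i is orange); by symmetry each draw (even without replacement) has P(orange) = 4/16.
E[X] = 3 · 4/16 = 3/4 ≈ 0.7500.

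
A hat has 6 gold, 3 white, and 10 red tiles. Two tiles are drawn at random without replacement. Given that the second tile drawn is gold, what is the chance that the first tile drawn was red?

5/9

P(first=red and the second tile drawn is gold) = (10/19)·(6/18) = 10/57.
P(the second tile drawn is gold) = Σ over first color = 5/57 + 1/19 + 10/57 = 6/19.
By Bayes, P(first=red | the second tile drawn is gold) = 10/57 / 6/19 = 5/9 ≈ 0.5556.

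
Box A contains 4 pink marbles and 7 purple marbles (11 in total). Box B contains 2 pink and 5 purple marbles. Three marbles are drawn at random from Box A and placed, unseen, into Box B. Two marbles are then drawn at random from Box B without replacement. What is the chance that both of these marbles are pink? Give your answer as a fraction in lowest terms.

Condition on how many of the transferred marbles are pink (from Box A: 4 pink of 11; then Box B has 10 total).
  0 pink: C(4,0)C(7,3)/C(11,3) = 7/33; then P = C(2,2)/C(10,2) = 1/45
  1 pink: C(4,1)C(7,2)/C(11,3) = 28/55; then P = C(3,2)/C(10,2) = 1/15
  2 pink: C(4,2)C(7,1)/C(11,3) = 14/55; then P = C(4,2)/C(10,2) = 2/15
  3 pink: C(4,3)C(7,0)/C(11,3) = 4/165; then P = C(5,2)/C(10,2) = 2/9
P(both pink) = 193/2475 ≈ 0.0780.

193/2475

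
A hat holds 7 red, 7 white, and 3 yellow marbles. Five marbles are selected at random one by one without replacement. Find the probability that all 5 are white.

3/884

Unordered draws without replacement: count favorable combinations over C(17,5).
Favorable = C(7,0) · C(7,5) · C(3,0) = 21; total = C(17,5) = 6188.
P = 21/6188 = 3/884 ≈ 0.0034.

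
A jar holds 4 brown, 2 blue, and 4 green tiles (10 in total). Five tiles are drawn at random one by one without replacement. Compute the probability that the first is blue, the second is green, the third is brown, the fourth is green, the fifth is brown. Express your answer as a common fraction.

Multiply the conditional probability of each draw in order, without replacement, so each draw removes one from its color and from the total.
P = (2/10) · (4/9) · (4/8) · (3/7) · (3/6) = 1/105 ≈ 0.0095.

1/105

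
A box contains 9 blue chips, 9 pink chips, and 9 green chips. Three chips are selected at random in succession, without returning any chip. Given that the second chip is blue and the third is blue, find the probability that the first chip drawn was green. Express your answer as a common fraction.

9/25

P(first=green and the second chip is blue and the third is blue) = (9/27)·(9/26)·(8/25) = 12/325.
P(E) = Σ over first color = 28/975 + 12/325 + 12/325 = 4/39.
By Bayes, P(first=green | E) = 12/325 / 4/39 = 9/25 ≈ 0.3600.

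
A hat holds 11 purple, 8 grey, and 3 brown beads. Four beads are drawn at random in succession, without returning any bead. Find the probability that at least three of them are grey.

Sum the hypergeometric tail for j = 3,…,4 grey beads.
Favorable = C(8,3)·C(14,1) + C(8,4)·C(14,0) = 854; total = C(22,4) = 7315.
P = 854/7315 = 122/1045 ≈ 0.1167.

122/1045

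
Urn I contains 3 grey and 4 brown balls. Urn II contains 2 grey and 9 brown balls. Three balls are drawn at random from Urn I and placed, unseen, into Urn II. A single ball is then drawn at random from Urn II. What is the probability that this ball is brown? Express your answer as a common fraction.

75/98

Condition on how many of the transferred balls are brown (from Urn I: 4 brown of 7; then Urn II has 14 total).
  0 brown: C(4,0)C(3,3)/C(7,3) = 1/35; then P = 9/14
  1 brown: C(4,1)C(3,2)/C(7,3) = 12/35; then P = 10/14
  2 brown: C(4,2)C(3,1)/C(7,3) = 18/35; then P = 11/14
  3 brown: C(4,3)C(3,0)/C(7,3) = 4/35; then P = 12/14
P(brown from Urn II) = 75/98 ≈ 0.7653.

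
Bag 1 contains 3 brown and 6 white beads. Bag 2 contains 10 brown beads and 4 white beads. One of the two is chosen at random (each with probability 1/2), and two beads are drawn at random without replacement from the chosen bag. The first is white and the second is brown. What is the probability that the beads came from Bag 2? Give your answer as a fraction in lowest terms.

P(E | Bag 1) = 1/4; P(E | Bag 2) = 20/91.
P(E) = 1/2·1/4 + 1/2·20/91 = 171/728.
By Bayes' rule, P(Bag 2 | E) = 10/91 / 171/728 = 80/171 ≈ 0.4678.

80/171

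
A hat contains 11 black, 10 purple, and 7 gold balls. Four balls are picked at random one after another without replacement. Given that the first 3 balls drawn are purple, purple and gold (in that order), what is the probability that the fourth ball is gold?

6/25

After removing 2 purple, 1 gold, the hat has 6 gold out of 25 remaining.
P(fourth is gold | given) = 6/25 ≈ 0.2400.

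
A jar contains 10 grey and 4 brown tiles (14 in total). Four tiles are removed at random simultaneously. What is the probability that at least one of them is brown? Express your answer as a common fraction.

113/143

Use the complement: P(at least one brown) = 1 − P(no brown).
P(none) = C(10,4)/C(14,4) = 210/1001.
So P = 1 − 210/1001 = 113/143 ≈ 0.7902.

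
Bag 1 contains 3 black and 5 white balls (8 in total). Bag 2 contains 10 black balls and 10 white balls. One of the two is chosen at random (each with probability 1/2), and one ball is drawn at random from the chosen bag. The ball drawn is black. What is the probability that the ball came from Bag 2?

4/7

P(black | Bag 1) = 3/8; P(black | Bag 2) = 1/2.
P(black) = 1/2·3/8 + 1/2·1/2 = 7/16.
By Bayes' rule, P(Bag 2 | black) = 1/4 / 7/16 = 4/7 ≈ 0.5714.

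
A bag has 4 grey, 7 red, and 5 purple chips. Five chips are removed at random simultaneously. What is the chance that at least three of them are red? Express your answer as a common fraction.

19/52

Sum the hypergeometric tail for j = 3,…,5 red chips.
Favorable = C(7,3)·C(9,2) + C(7,4)·C(9,1) + C(7,5)·C(9,0) = 1596; total = C(16,5) = 4368.
P = 1596/4368 = 19/52 ≈ 0.3654.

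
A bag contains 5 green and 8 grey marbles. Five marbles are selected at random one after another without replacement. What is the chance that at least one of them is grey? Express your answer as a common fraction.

1286/1287

Use the complement: P(at least one grey) = 1 − P(no grey).
P(none) = C(5,5)/C(13,5) = 1/1287.
So P = 1 − 1/1287 = 1286/1287 ≈ 0.9992.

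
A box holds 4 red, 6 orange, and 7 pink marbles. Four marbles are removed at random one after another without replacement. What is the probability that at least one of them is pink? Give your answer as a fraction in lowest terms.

31/34

Use the complement: P(at least one pink) = 1 − P(no pink).
P(none) = C(10,4)/C(17,4) = 210/2380.
So P = 1 − 210/2380 = 31/34 ≈ 0.9118.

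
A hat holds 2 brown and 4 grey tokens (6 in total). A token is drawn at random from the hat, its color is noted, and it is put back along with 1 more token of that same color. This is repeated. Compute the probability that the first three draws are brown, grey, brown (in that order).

1/14

Track the composition after each reinforcement of +1.
P = (2/6) · (4/7) · (3/8) = 1/14 ≈ 0.0714.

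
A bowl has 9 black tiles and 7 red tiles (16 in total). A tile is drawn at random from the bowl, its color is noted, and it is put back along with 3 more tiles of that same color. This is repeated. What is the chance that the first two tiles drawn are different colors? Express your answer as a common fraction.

Either black then red, or red then black; after the first draw the total is 19.
P = (9/16)·(7/19) + (7/16)·(9/19) = 63/152 ≈ 0.4145.

63/152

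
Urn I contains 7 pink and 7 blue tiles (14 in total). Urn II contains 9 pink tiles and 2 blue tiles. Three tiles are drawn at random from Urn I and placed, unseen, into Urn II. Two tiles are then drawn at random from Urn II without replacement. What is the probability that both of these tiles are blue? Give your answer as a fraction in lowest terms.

Condition on how many of the transferred tiles are blue (from Urn I: 7 blue of 14; then Urn II has 14 total).
  0 blue: C(7,0)C(7,3)/C(14,3) = 5/52; then P = C(2,2)/C(14,2) = 1/91
  1 blue: C(7,1)C(7,2)/C(14,3) = 21/52; then P = C(3,2)/C(14,2) = 3/91
  2 blue: C(7,2)C(7,1)/C(14,3) = 21/52; then P = C(4,2)/C(14,2) = 6/91
  3 blue: C(7,3)C(7,0)/C(14,3) = 5/52; then P = C(5,2)/C(14,2) = 10/91
P(both blue) = 61/1183 ≈ 0.0516.

61/1183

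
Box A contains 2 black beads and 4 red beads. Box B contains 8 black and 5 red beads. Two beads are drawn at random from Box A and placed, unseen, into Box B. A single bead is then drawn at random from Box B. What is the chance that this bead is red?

Condition on how many of the transferred beads are red (from Box A: 4 red of 6; then Box B has 15 total).
  0 red: C(4,0)C(2,2)/C(6,2) = 1/15; then P = 5/15
  1 red: C(4,1)C(2,1)/C(6,2) = 8/15; then P = 6/15
  2 red: C(4,2)C(2,0)/C(6,2) = 2/5; then P = 7/15
P(red from Box B) = 19/45 ≈ 0.4222.

19/45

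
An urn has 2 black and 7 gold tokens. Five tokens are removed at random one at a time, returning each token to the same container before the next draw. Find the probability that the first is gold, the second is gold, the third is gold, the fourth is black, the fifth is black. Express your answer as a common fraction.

1372/59049

Multiply the conditional probability of each draw in order, with replacement (the composition resets each draw).
P = (7/9) · (7/9) · (7/9) · (2/9) · (2/9) = 1372/59049 ≈ 0.0232.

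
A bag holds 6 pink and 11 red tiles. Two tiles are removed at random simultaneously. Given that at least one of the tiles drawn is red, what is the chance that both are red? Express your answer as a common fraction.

5/11

P(both red) = C(11,2)/C(17,2) = 55/136; P(at least one red) = 1 − C(6,2)/C(17,2) = 121/136.
Since 'both red' ⊆ 'at least one red', P(both | at least one) = 55/136 / 121/136 = 5/11 ≈ 0.4545.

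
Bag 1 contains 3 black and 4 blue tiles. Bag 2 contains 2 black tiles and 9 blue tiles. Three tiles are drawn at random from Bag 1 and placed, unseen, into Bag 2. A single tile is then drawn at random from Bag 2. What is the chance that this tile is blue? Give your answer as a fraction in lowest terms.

75/98

Condition on how many of the transferred tiles are blue (from Bag 1: 4 blue of 7; then Bag 2 has 14 total).
  0 blue: C(4,0)C(3,3)/C(7,3) = 1/35; then P = 9/14
  1 blue: C(4,1)C(3,2)/C(7,3) = 12/35; then P = 10/14
  2 blue: C(4,2)C(3,1)/C(7,3) = 18/35; then P = 11/14
  3 blue: C(4,3)C(3,0)/C(7,3) = 4/35; then P = 12/14
P(blue from Bag 2) = 75/98 ≈ 0.7653.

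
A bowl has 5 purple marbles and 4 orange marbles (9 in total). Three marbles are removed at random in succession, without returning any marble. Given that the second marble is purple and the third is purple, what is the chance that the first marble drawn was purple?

P(first=purple and the second marble is purple and the third is purple) = (5/9)·(4/8)·(3/7) = 5/42.
P(E) = Σ over first color = 5/42 + 10/63 = 5/18.
By Bayes, P(first=purple | E) = 5/42 / 5/18 = 3/7 ≈ 0.4286.

3/7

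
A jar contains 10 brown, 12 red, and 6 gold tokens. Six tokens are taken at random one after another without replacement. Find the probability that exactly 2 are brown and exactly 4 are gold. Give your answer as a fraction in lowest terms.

Unordered draws without replacement: count favorable combinations over C(28,6).
Favorable = C(10,2) · C(12,0) · C(6,4) = 675; total = C(28,6) = 376740.
P = 675/376740 = 15/8372 ≈ 0.0018.

15/8372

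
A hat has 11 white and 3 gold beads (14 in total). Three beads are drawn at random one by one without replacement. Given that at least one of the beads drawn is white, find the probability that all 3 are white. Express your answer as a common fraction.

P(all 3 white) = C(11,3)/C(14,3) = 165/364; P(at least one white) = 1 − C(3,3)/C(14,3) = 363/364.
Since 'all 3 white' ⊆ 'at least one white', P(all 3 | at least one) = 165/364 / 363/364 = 5/11 ≈ 0.4545.

5/11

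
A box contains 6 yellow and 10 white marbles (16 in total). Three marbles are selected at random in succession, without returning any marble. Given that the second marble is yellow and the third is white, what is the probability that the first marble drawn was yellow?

5/14

P(first=yellow and the second marble is yellow and the third is white) = (6/16)·(5/15)·(10/14) = 5/56.
P(E) = Σ over first color = 5/56 + 9/56 = 1/4.
By Bayes, P(first=yellow | E) = 5/56 / 1/4 = 5/14 ≈ 0.3571.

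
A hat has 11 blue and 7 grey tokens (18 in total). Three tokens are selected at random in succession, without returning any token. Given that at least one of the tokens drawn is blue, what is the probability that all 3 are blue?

15/71

P(all 3 blue) = C(11,3)/C(18,3) = 55/272; P(at least one blue) = 1 − C(7,3)/C(18,3) = 781/816.
Since 'all 3 blue' ⊆ 'at least one blue', P(all 3 | at least one) = 55/272 / 781/816 = 15/71 ≈ 0.2113.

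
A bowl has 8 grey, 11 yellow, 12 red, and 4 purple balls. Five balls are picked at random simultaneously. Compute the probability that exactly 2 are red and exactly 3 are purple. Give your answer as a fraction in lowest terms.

Unordered draws without replacement: count favorable combinations over C(35,5).
Favorable = C(8,0) · C(11,0) · C(12,2) · C(4,3) = 264; total = C(35,5) = 324632.
P = 264/324632 = 3/3689 ≈ 0.0008.

3/3689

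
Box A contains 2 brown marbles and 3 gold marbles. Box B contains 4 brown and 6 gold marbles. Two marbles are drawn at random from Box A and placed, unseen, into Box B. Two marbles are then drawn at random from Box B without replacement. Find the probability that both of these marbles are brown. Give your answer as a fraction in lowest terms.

31/220

Condition on how many of the transferred marbles are brown (from Box A: 2 brown of 5; then Box B has 12 total).
  0 brown: C(2,0)C(3,2)/C(5,2) = 3/10; then P = C(4,2)/C(12,2) = 1/11
  1 brown: C(2,1)C(3,1)/C(5,2) = 3/5; then P = C(5,2)/C(12,2) = 5/33
  2 brown: C(2,2)C(3,0)/C(5,2) = 1/10; then P = C(6,2)/C(12,2) = 5/22
P(both brown) = 31/220 ≈ 0.1409.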